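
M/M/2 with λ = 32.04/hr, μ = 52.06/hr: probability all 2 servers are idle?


a = λ/μ = 32.04/52.06 = 0.6154; ρ = a/c = 0.3077
Σ_{k=0}^{1} a^k/k! (terms k=0..1) = 1.00000 + 0.61544 = 1.61544
Tail: a^2/(2!(1−ρ)) = 0.37877/(2·0.6923) = 0.27357
P₀ = 1/(1.61544 + 0.27357) = 1/1.88901 = 0.529377

Final: 0.529377


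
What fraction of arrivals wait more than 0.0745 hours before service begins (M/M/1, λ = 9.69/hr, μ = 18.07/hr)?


ρ = 9.69/18.07 = 0.5362
P(Wq > t) = ρ·e^{−(μ−λ)t} = 0.5362·e^{−0.6243}
= 0.5362·0.535631 = 0.287231

Final: 0.287231


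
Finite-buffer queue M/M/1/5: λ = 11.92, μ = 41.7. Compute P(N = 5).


ρ = λ/μ = 11.92/41.7 = 0.2859
P_K = (1−ρ)ρ^K/(1−ρ^(K+1)) = (0.7141·0.001909)/(1 − 0.0005456)
= 0.001363/0.999454 = 0.001364

Final: 0.001364


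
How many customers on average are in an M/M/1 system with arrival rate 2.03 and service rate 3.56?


ρ = λ/μ = 2.03/3.56 = 0.5702
L = ρ/(1−ρ) = 0.5702/(1 − 0.5702) = 0.5702/0.4298 = 1.3268

Final: 1.3268


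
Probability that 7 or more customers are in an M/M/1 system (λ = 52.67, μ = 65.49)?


ρ = 52.67/65.49 = 0.8042
P(N ≥ n) = ρ^n = 0.8042^7 = 0.217630

Final: 0.217630


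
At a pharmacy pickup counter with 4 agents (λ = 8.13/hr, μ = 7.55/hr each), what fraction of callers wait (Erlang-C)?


a = λ/μ = 1.0768; ρ = a/4 = 0.2692
P₀ = 0.339979 (from M/M/c formula)
C(c,a) = [a^c/(c!(1−ρ))]·P₀ = [1.34454/(24·0.7308)]·0.339979
= 0.07666·0.339979 = 0.026063

Final: 0.026063


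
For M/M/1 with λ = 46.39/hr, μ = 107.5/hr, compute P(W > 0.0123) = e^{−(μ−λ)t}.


W ~ Exponential(μ−λ) for M/M/1.
μ − λ = 107.5 − 46.39 = 61.1100
P(W > t) = e^{−(μ−λ)t} = e^{−0.7517} = 0.471586

Final: 0.471586


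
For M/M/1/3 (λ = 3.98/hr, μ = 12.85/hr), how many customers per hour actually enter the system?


ρ = 0.3097; P_K = (1−ρ)ρ^3/(1−ρ^4) = 0.020700
λ_eff = λ(1 − P_K) = 3.98·(1 − 0.020700) = 3.98·0.979300 = 3.8976 /hr

Final: 3.8976 /hr


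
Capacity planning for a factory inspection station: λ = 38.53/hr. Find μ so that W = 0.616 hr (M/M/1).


W = 1/(μ−λ) ⇒ μ − λ = 1/W = 1/0.616 = 1.6234
μ = λ + 1/W = 38.53 + 1.6234 = 40.1534 per hr

Final: 40.1534 /hr


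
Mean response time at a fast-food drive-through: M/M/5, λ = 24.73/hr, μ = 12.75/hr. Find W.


a = 1.9396; ρ = 0.3879; P₀ = 0.142852
Lq = P₀·a^c·ρ/(c!(1−ρ)²) = 0.03384
Wq = Lq/λ = 0.03384/24.73 = 0.001368 hr
W = Wq + 1/μ = 0.001368 + 0.07843 = 0.07980 hr

Final: 0.07980 hr


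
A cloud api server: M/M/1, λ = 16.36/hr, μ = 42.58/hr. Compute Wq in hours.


ρ = 16.36/42.58 = 0.3842
Wq = ρ/(μ−λ) = 0.3842/(42.58 − 16.36) = 0.3842/26.22 = 0.01465 hr

Final: 0.01465 hr


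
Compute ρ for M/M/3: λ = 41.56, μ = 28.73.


ρ = λ/(cμ) = 41.56/(3·28.73) = 41.56/86.19 = 0.4822

Final: 0.4822


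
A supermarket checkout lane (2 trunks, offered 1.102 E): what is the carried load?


B(2,1.102) = 0.224126 (Erlang-B)
Carried load = a(1 − B) = 1.102·(1 − 0.224126) = 1.102·0.775874 = 0.8550 E

Final: 0.8550 Erlangs


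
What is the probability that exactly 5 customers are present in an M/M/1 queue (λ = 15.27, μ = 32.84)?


ρ = 15.27/32.84 = 0.4650
P_n = (1−ρ)·ρ^n = (1 − 0.4650)·0.4650^5 = 0.5350·0.021736 = 0.011629

Final: 0.011629


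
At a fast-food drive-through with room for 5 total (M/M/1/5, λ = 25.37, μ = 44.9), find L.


ρ = 25.37/44.9 = 0.5650
L = ρ[1 − (K+1)ρ^K + Kρ^(K+1)] / [(1−ρ)(1−ρ^(K+1))]
Numerator: 0.5650·(1 − 6·0.057593 + 5·0.032542) = 0.461718
Denominator: (0.4350)·(0.967458) = 0.420812
L = 0.461718/0.420812 = 1.0972

Final: 1.0972


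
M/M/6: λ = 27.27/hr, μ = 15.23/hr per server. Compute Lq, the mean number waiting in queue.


a = λ/μ = 1.7905; ρ = a/6 = 0.2984
P₀ = 0.166744
Lq = P₀·a^c·ρ / (c!·(1−ρ)²) = 0.166744·32.95425·0.2984/(720·0.49221)
= 0.004627

Final: 0.004627


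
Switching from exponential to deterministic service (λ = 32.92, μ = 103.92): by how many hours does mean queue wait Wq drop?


ρ = 32.92/103.92 = 0.3168
Wq(M/M/1) = ρ/(μ−λ) = 0.3168/71.00 = 0.004462 hr
Wq(M/D/1) = ρ/(2(μ−λ)) = 0.002231 hr
Savings = 0.004462 − 0.002231 = 0.002231 hr

Final: 0.002231 hr


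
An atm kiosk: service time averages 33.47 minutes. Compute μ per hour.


μ = 1/(service time) in consistent units.
1 hour = 60 min, so μ = 60/33.47 = 1.7927 per hour

Final: 1.7927 /hr


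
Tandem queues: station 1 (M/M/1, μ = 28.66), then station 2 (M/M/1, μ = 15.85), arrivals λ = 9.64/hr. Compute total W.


Each node sees arrival rate λ = 9.64/hr (tandem ⇒ throughput preserved).
W₁ = 1/(μ₁−λ) = 1/(28.66−9.64) = 0.05258 hr
W₂ = 1/(μ₂−λ) = 1/(15.85−9.64) = 0.16103 hr
W_total = W₁ + W₂ = 0.05258 + 0.16103 = 0.21361 hr

Final: 0.21361 hr


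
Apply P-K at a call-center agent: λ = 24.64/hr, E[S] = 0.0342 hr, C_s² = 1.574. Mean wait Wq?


ρ = λ·E[S] = 24.64·0.0342 = 0.8427
E[S²] = E[S]²(1+C_s²) = 0.0342²·(1+1.574) = 0.003011
Wq = λ·E[S²]/(2(1−ρ)) = 24.64·0.003011/(2·0.1573) = 0.23578 hr

Final: 0.23578 hr


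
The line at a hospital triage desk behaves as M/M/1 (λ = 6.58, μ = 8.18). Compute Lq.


ρ = 6.58/8.18 = 0.8044
Lq = ρ²/(1−ρ) = 0.6471/0.1956 = 3.3081

Final: 3.3081


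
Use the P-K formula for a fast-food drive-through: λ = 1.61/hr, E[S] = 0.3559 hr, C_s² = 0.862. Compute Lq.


ρ = λ·E[S] = 1.61·0.3559 = 0.5730
Lq = ρ²(1+C_s²)/(2(1−ρ)) = 0.3283·(1+0.862)/(2·0.4270)
= 0.3283·1.8620/0.8540 = 0.71586

Final: 0.71586


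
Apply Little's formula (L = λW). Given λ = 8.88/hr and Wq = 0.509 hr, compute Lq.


Lq = λWq = 8.88·0.509 = 4.5199

Final: 4.5199


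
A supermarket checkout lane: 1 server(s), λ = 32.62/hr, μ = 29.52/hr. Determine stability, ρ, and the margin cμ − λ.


Total capacity cμ = 1·29.52 = 29.52/hr
ρ = λ/(cμ) = 32.62/29.52 = 1.1050
Stable ⇔ ρ < 1: NO
Spare capacity = cμ − λ = 29.52 − 32.62 = -3.10/hr

Final: ρ = 1.1050; unstable; margin = -3.10/hr


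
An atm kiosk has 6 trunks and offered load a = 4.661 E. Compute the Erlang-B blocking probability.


B(c,a) = (a^c/c!) / Σ_{k=0}^{c} a^k/k!
a^6/6! = 14.241054
Σ terms (k=0..6): 1.00000 + 4.66100 + 10.86246 + 16.87664 + 19.66551 + 18.33219 + 14.24105 = 85.638851
B = 14.241054/85.638851 = 0.166292

Final: 0.166292


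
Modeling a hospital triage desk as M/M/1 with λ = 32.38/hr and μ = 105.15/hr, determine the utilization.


ρ = λ/μ = 32.38/105.15 = 0.3079

Final: 0.3079


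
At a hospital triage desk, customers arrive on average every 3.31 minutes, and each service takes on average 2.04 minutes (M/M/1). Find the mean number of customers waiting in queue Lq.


λ = 60/3.31 = 18.1269 /hr
μ = 60/2.04 = 29.4118 /hr
ρ = λ/μ = 18.1269/29.4118 = 0.6163
Lq = ρ²/(1−ρ) = 0.3798/0.3837 = 0.9900

Final: 0.9900


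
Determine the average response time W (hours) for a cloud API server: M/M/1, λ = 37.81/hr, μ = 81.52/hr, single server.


W = 1/(μ−λ) = 1/(81.52 − 37.81) = 1/43.71 = 0.02288 hr

Final: 0.02288 hr


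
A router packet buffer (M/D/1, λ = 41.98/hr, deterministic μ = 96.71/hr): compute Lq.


ρ = 41.98/96.71 = 0.4341
M/D/1: Lq = ρ²/(2(1−ρ)) = 0.1884/(2·0.5659) = 0.16648

Final: 0.16648


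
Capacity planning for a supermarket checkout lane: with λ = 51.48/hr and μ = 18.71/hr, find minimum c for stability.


Stability requires cμ > λ ⇔ c > λ/μ.
λ/μ = 51.48/18.71 = 2.7515
Minimum integer c = ⌊2.7515⌋ + 1 = 3
Check: 3·18.71 = 56.13 > 51.48, while 2·18.71 = 37.42 ≤ 51.48

Final: 3 servers


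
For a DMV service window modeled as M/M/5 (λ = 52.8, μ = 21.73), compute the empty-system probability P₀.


a = λ/μ = 52.8/21.73 = 2.4298; ρ = a/c = 0.4860
Σ_{k=0}^{4} a^k/k! (terms k=0..4) = 1.00000 + 2.42982 + 2.95201 + 2.39095 + 1.45240 = 10.22519
Tail: a^5/(5!(1−ρ)) = 84.69758/(120·0.5140) = 1.37308
P₀ = 1/(10.22519 + 1.37308) = 1/11.59827 = 0.086220

Final: 0.086220


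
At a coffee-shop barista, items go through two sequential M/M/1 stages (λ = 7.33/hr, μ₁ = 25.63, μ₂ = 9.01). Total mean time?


Each node sees arrival rate λ = 7.33/hr (tandem ⇒ throughput preserved).
W₁ = 1/(μ₁−λ) = 1/(25.63−7.33) = 0.05464 hr
W₂ = 1/(μ₂−λ) = 1/(9.01−7.33) = 0.59524 hr
W_total = W₁ + W₂ = 0.05464 + 0.59524 = 0.64988 hr

Final: 0.64988 hr


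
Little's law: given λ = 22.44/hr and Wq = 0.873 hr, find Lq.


Lq = λWq = 22.44·0.873 = 19.5901

Final: 19.5901


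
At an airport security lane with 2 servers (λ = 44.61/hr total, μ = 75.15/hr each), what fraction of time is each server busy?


ρ = λ/(cμ) = 44.61/(2·75.15) = 44.61/150.30 = 0.2968

Final: 0.2968


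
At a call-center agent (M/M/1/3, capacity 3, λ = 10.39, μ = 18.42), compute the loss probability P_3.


ρ = λ/μ = 10.39/18.42 = 0.5641
P_K = (1−ρ)ρ^K/(1−ρ^(K+1)) = (0.4359·0.179464)/(1 − 0.101229)
= 0.078235/0.898771 = 0.087047

Final: 0.087047


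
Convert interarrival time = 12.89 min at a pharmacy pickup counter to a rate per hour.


λ = 1/(interarrival time) in consistent units.
1 hour = 60 min, so λ = 60/12.89 = 4.6548 per hour

Final: 4.6548 /hr


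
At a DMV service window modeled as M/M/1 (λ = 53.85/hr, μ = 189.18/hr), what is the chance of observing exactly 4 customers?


ρ = 53.85/189.18 = 0.2846
P_n = (1−ρ)·ρ^n = (1 − 0.2846)·0.2846^4 = 0.7154·0.006565 = 0.004696

Final: 0.004696


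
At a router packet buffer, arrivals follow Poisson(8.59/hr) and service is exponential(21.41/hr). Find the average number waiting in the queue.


ρ = 8.59/21.41 = 0.4012
Lq = ρ²/(1−ρ) = 0.1610/0.5988 = 0.2688

Final: 0.2688


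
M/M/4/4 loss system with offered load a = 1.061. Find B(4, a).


B(c,a) = (a^c/c!) / Σ_{k=0}^{c} a^k/k!
a^4/4! = 0.052802
Σ terms (k=0..4): 1.00000 + 1.06100 + 0.56286 + 0.19906 + 0.05280 = 2.875727
B = 0.052802/2.875727 = 0.018361

Final: 0.018361


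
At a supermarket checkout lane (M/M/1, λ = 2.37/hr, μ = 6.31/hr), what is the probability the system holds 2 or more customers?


ρ = 2.37/6.31 = 0.3756
P(N ≥ n) = ρ^n = 0.3756^2 = 0.141071

Final: 0.141071


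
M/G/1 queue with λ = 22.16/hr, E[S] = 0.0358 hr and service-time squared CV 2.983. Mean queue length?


ρ = λ·E[S] = 22.16·0.0358 = 0.7933
Lq = ρ²(1+C_s²)/(2(1−ρ)) = 0.6294·(1+2.983)/(2·0.2067)
= 0.6294·3.9830/0.4133 = 6.06463

Final: 6.06463


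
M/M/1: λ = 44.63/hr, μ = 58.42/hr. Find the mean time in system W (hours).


W = 1/(μ−λ) = 1/(58.42 − 44.63) = 1/13.79 = 0.07252 hr

Final: 0.07252 hr


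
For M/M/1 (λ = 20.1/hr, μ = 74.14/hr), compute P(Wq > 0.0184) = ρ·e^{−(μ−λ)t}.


ρ = 20.1/74.14 = 0.2711
P(Wq > t) = ρ·e^{−(μ−λ)t} = 0.2711·e^{−0.9943}
= 0.2711·0.369969 = 0.100302

Final: 0.100302


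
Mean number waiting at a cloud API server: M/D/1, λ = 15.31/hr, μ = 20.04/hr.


ρ = 15.31/20.04 = 0.7640
M/D/1: Lq = ρ²/(2(1−ρ)) = 0.5837/(2·0.2360) = 1.23641

Final: 1.23641


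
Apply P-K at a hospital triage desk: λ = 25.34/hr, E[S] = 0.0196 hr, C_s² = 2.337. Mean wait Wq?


ρ = λ·E[S] = 25.34·0.0196 = 0.4967
E[S²] = E[S]²(1+C_s²) = 0.0196²·(1+2.337) = 0.001282
Wq = λ·E[S²]/(2(1−ρ)) = 25.34·0.001282/(2·0.5033) = 0.03227 hr

Final: 0.03227 hr


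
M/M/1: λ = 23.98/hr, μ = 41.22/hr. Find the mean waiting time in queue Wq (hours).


ρ = 23.98/41.22 = 0.5818
Wq = ρ/(μ−λ) = 0.5818/(41.22 − 23.98) = 0.5818/17.24 = 0.03374 hr

Final: 0.03374 hr


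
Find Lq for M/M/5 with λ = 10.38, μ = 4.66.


a = λ/μ = 2.2275; ρ = a/5 = 0.4455
P₀ = 0.106382
Lq = P₀·a^c·ρ / (c!·(1−ρ)²) = 0.106382·54.83492·0.4455/(120·0.30748)
= 0.07043

Final: 0.07043


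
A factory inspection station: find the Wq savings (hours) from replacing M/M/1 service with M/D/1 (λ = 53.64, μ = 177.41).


ρ = 53.64/177.41 = 0.3024
Wq(M/M/1) = ρ/(μ−λ) = 0.3024/123.77 = 0.002443 hr
Wq(M/D/1) = ρ/(2(μ−λ)) = 0.001221 hr
Savings = 0.002443 − 0.001221 = 0.001221 hr

Final: 0.001221 hr


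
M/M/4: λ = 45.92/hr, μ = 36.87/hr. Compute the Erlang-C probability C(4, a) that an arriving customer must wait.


a = λ/μ = 1.2455; ρ = a/4 = 0.3114
P₀ = 0.286647 (from M/M/c formula)
C(c,a) = [a^c/(c!(1−ρ))]·P₀ = [2.40611/(24·0.6886)]·0.286647
= 0.14558·0.286647 = 0.041731

Final: 0.041731


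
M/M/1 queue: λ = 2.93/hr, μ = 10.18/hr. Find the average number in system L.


ρ = λ/μ = 2.93/10.18 = 0.2878
L = ρ/(1−ρ) = 0.2878/(1 − 0.2878) = 0.2878/0.7122 = 0.4041

Final: 0.4041


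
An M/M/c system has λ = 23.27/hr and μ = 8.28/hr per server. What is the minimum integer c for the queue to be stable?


Stability requires cμ > λ ⇔ c > λ/μ.
λ/μ = 23.27/8.28 = 2.8104
Minimum integer c = ⌊2.8104⌋ + 1 = 3
Check: 3·8.28 = 24.84 > 23.27, while 2·8.28 = 16.56 ≤ 23.27

Final: 3 servers


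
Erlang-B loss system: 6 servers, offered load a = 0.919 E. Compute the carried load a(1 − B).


B(6,0.919) = 0.0003338 (Erlang-B)
Carried load = a(1 − B) = 0.919·(1 − 0.0003338) = 0.919·0.999666 = 0.9187 E

Final: 0.9187 Erlangs


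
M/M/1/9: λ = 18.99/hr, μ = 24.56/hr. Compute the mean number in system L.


ρ = 18.99/24.56 = 0.7732
L = ρ[1 − (K+1)ρ^K + Kρ^(K+1)] / [(1−ρ)(1−ρ^(K+1))]
Numerator: 0.7732·(1 − 10·0.098780 + 9·0.076378) = 0.540935
Denominator: (0.2268)·(0.923622) = 0.209470
L = 0.540935/0.209470 = 2.5824

Final: 2.5824


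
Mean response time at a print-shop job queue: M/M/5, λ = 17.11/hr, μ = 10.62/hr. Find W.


a = 1.6111; ρ = 0.3222; P₀ = 0.199198
Lq = P₀·a^c·ρ/(c!(1−ρ)²) = 0.01264
Wq = Lq/λ = 0.01264/17.11 = 0.0007387 hr
W = Wq + 1/μ = 0.0007387 + 0.09416 = 0.09490 hr

Final: 0.09490 hr


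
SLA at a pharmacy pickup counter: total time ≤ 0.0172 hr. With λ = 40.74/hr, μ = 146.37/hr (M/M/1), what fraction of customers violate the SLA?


W ~ Exponential(μ−λ) for M/M/1.
μ − λ = 146.37 − 40.74 = 105.6300
P(W > t) = e^{−(μ−λ)t} = e^{−1.8168} = 0.162539

Final: 0.162539


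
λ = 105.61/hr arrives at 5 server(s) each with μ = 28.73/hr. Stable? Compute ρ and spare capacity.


Total capacity cμ = 5·28.73 = 143.65/hr
ρ = λ/(cμ) = 105.61/143.65 = 0.7352
Stable ⇔ ρ < 1: YES
Spare capacity = cμ − λ = 143.65 − 105.61 = 38.04/hr

Final: ρ = 0.7352; stable; margin = 38.04/hr


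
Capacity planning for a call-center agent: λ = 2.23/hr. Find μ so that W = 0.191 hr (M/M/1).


W = 1/(μ−λ) ⇒ μ − λ = 1/W = 1/0.191 = 5.2356
μ = λ + 1/W = 2.23 + 5.2356 = 7.4656 per hr

Final: 7.4656 /hr


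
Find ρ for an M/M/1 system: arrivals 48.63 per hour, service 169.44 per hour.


ρ = λ/μ = 48.63/169.44 = 0.2870

Final: 0.2870


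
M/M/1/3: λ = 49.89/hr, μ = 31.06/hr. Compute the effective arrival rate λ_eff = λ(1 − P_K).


ρ = 1.6062; P_K = (1−ρ)ρ^3/(1−ρ^4) = 0.444155
λ_eff = λ(1 − P_K) = 49.89·(1 − 0.444155) = 49.89·0.555845 = 27.7311 /hr

Final: 27.7311 /hr


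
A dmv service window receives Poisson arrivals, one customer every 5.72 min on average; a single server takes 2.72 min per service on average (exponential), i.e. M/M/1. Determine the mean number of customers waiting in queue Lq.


λ = 60/5.72 = 10.4895 /hr
μ = 60/2.72 = 22.0588 /hr
ρ = λ/μ = 10.4895/22.0588 = 0.4755
Lq = ρ²/(1−ρ) = 0.2261/0.5245 = 0.4311

Final: 0.4311


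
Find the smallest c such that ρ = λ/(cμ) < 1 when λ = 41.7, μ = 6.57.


Stability requires cμ > λ ⇔ c > λ/μ.
λ/μ = 41.7/6.57 = 6.3470
Minimum integer c = ⌊6.3470⌋ + 1 = 7
Check: 7·6.57 = 45.99 > 41.7, while 6·6.57 = 39.42 ≤ 41.7

Final: 7 servers


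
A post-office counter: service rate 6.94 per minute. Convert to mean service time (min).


Mean service time = 1/μ = 1/6.94 minute = 0.14409 minute
In minutes: 0.14409 × 1 = 0.1441 min

Final: 0.1441 min


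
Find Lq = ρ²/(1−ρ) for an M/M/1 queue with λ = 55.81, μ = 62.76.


ρ = 55.81/62.76 = 0.8893
Lq = ρ²/(1−ρ) = 0.7908/0.1107 = 7.1410

Final: 7.1410


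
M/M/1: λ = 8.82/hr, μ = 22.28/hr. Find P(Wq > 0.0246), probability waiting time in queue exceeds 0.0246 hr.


ρ = 8.82/22.28 = 0.3959
P(Wq > t) = ρ·e^{−(μ−λ)t} = 0.3959·e^{−0.3311}
= 0.3959·0.718122 = 0.284283

Final: 0.284283


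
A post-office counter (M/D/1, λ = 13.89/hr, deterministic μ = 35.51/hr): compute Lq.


ρ = 13.89/35.51 = 0.3912
M/D/1: Lq = ρ²/(2(1−ρ)) = 0.1530/(2·0.6088) = 0.12565

Final: 0.12565


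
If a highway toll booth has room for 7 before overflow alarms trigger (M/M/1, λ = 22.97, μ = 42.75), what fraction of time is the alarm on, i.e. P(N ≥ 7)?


ρ = 22.97/42.75 = 0.5373
P(N ≥ n) = ρ^n = 0.5373^7 = 0.012929

Final: 0.012929


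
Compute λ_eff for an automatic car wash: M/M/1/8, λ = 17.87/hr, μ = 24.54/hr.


ρ = 0.7282; P_K = (1−ρ)ρ^8/(1−ρ^9) = 0.022804
λ_eff = λ(1 − P_K) = 17.87·(1 − 0.022804) = 17.87·0.977196 = 17.4625 /hr

Final: 17.4625 /hr


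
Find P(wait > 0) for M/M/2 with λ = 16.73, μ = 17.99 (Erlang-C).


a = λ/μ = 0.9300; ρ = a/2 = 0.4650
P₀ = 0.365206 (from M/M/c formula)
C(c,a) = [a^c/(c!(1−ρ))]·P₀ = [0.86483/(2·0.5350)]·0.365206
= 0.80822·0.365206 = 0.295167

Final: 0.295167


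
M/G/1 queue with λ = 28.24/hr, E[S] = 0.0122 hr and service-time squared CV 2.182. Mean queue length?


ρ = λ·E[S] = 28.24·0.0122 = 0.3445
Lq = ρ²(1+C_s²)/(2(1−ρ)) = 0.1187·(1+2.182)/(2·0.6555)
= 0.1187·3.1820/1.3109 = 0.28811

Final: 0.28811


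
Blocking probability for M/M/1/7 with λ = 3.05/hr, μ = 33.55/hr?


ρ = λ/μ = 3.05/33.55 = 0.09091
P_K = (1−ρ)ρ^K/(1−ρ^(K+1)) = (0.9091·0.00000005132)/(1 − 0.000000004665)
= 0.00000004665/1.000000 = 0.00000004665

Final: 0.00000004665


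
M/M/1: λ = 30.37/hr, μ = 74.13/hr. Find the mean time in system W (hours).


W = 1/(μ−λ) = 1/(74.13 − 30.37) = 1/43.76 = 0.02285 hr

Final: 0.02285 hr


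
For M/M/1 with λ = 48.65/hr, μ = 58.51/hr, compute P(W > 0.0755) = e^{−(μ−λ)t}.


W ~ Exponential(μ−λ) for M/M/1.
μ − λ = 58.51 − 48.65 = 9.8600
P(W > t) = e^{−(μ−λ)t} = e^{−0.7444} = 0.475005

Final: 0.475005


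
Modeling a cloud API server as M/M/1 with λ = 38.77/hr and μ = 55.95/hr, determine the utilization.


ρ = λ/μ = 38.77/55.95 = 0.6929

Final: 0.6929


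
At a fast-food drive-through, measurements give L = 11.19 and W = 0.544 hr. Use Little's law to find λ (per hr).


λ = L/W = 11.19/0.544 = 20.5699 /hr

Final: 20.5699 /hr


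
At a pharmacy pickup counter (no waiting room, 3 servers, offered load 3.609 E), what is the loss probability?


B(c,a) = (a^c/c!) / Σ_{k=0}^{c} a^k/k!
a^3/3! = 7.834466
Σ terms (k=0..3): 1.00000 + 3.60900 + 6.51244 + 7.83447 = 18.955906
B = 7.834466/18.955906 = 0.413299

Final: 0.413299


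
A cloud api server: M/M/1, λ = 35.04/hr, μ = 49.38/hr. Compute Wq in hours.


ρ = 35.04/49.38 = 0.7096
Wq = ρ/(μ−λ) = 0.7096/(49.38 − 35.04) = 0.7096/14.34 = 0.04948 hr

Final: 0.04948 hr


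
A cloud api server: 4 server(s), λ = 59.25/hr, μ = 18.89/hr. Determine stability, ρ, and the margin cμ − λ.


Total capacity cμ = 4·18.89 = 75.56/hr
ρ = λ/(cμ) = 59.25/75.56 = 0.7841
Stable ⇔ ρ < 1: YES
Spare capacity = cμ − λ = 75.56 − 59.25 = 16.31/hr

Final: ρ = 0.7841; stable; margin = 16.31/hr


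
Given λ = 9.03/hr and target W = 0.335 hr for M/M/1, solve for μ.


W = 1/(μ−λ) ⇒ μ − λ = 1/W = 1/0.335 = 2.9851
μ = λ + 1/W = 9.03 + 2.9851 = 12.0151 per hr

Final: 12.0151 /hr


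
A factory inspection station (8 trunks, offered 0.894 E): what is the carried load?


B(8,0.894) = 0.000004139 (Erlang-B)
Carried load = a(1 − B) = 0.894·(1 − 0.000004139) = 0.894·0.999996 = 0.8940 E

Final: 0.8940 Erlangs


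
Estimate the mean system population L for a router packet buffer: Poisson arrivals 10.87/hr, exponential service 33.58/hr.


ρ = λ/μ = 10.87/33.58 = 0.3237
L = ρ/(1−ρ) = 0.3237/(1 − 0.3237) = 0.3237/0.6763 = 0.4786

Final: 0.4786


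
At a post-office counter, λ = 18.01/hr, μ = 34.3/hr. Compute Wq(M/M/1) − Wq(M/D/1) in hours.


ρ = 18.01/34.3 = 0.5251
Wq(M/M/1) = ρ/(μ−λ) = 0.5251/16.29 = 0.03223 hr
Wq(M/D/1) = ρ/(2(μ−λ)) = 0.01612 hr
Savings = 0.03223 − 0.01612 = 0.01612 hr

Final: 0.01612 hr


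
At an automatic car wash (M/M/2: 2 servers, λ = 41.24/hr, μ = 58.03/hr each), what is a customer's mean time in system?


a = 0.7107; ρ = 0.3553; P₀ = 0.475652
Lq = P₀·a^c·ρ/(c!(1−ρ)²) = 0.10270
Wq = Lq/λ = 0.10270/41.24 = 0.002490 hr
W = Wq + 1/μ = 0.002490 + 0.01723 = 0.01972 hr

Final: 0.01972 hr


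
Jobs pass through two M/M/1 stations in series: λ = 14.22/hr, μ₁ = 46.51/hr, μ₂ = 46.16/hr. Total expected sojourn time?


Each node sees arrival rate λ = 14.22/hr (tandem ⇒ throughput preserved).
W₁ = 1/(μ₁−λ) = 1/(46.51−14.22) = 0.03097 hr
W₂ = 1/(μ₂−λ) = 1/(46.16−14.22) = 0.03131 hr
W_total = W₁ + W₂ = 0.03097 + 0.03131 = 0.06228 hr

Final: 0.06228 hr


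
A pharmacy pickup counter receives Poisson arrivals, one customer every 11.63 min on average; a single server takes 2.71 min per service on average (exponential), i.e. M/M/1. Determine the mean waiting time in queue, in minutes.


λ = 60/11.63 = 5.1591 /hr
μ = 60/2.71 = 22.1402 /hr
ρ = λ/μ = 5.1591/22.1402 = 0.2330
Wq = ρ/(μ−λ) = 0.2330/(22.1402−5.1591) = 0.01372 hr
In minutes: 0.01372·60 = 0.8233 min

Final: 0.8233 min


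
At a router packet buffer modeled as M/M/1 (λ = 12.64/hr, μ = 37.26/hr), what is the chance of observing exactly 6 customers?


ρ = 12.64/37.26 = 0.3392
P_n = (1−ρ)·ρ^n = (1 − 0.3392)·0.3392^6 = 0.6608·0.001524 = 0.001007

Final: 0.001007


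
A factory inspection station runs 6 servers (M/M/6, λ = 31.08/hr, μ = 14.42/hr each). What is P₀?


a = λ/μ = 31.08/14.42 = 2.1553; ρ = a/c = 0.3592
Σ_{k=0}^{5} a^k/k! (terms k=0..5) = 1.00000 + 2.15534 + 2.32274 + 1.66877 + 0.89919 + 0.38761 = 8.43366
Tail: a^6/(6!(1−ρ)) = 100.25234/(720·0.6408) = 0.21730
P₀ = 1/(8.43366 + 0.21730) = 1/8.65095 = 0.115594

Final: 0.115594


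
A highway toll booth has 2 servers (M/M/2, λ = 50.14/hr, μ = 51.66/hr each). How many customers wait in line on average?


a = λ/μ = 0.9706; ρ = a/2 = 0.4853
P₀ = 0.346540
Lq = P₀·a^c·ρ / (c!·(1−ρ)²) = 0.346540·0.94202·0.4853/(2·0.26493)
= 0.29899

Final: 0.29899


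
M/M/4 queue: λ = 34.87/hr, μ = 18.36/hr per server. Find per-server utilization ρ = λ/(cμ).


ρ = λ/(cμ) = 34.87/(4·18.36) = 34.87/73.44 = 0.4748

Final: 0.4748


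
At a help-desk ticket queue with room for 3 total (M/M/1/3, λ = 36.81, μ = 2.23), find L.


ρ = 36.81/2.23 = 16.5067
L = ρ[1 − (K+1)ρ^K + Kρ^(K+1)] / [(1−ρ)(1−ρ^(K+1))]
Numerator: 16.5067·(1 − 4·4497.621074 + 3·74241.000778) = 3379480.178910
Denominator: (-15.5067)·(-74240.000778) = 1151219.384261
L = 3379480.178910/1151219.384261 = 2.9356

Final: 2.9356


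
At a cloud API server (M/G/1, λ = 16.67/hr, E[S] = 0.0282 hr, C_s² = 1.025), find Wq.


ρ = λ·E[S] = 16.67·0.0282 = 0.4701
E[S²] = E[S]²(1+C_s²) = 0.0282²·(1+1.025) = 0.001610
Wq = λ·E[S²]/(2(1−ρ)) = 16.67·0.001610/(2·0.5299) = 0.02533 hr

Final: 0.02533 hr


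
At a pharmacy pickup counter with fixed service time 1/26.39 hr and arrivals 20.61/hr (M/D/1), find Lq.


ρ = 20.61/26.39 = 0.7810
M/D/1: Lq = ρ²/(2(1−ρ)) = 0.6099/(2·0.2190) = 1.39238

Final: 1.39238


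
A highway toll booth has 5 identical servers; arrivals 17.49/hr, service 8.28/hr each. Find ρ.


ρ = λ/(cμ) = 17.49/(5·8.28) = 17.49/41.40 = 0.4225

Final: 0.4225


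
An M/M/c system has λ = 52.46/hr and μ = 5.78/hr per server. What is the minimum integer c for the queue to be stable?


Stability requires cμ > λ ⇔ c > λ/μ.
λ/μ = 52.46/5.78 = 9.0761
Minimum integer c = ⌊9.0761⌋ + 1 = 10
Check: 10·5.78 = 57.80 > 52.46, while 9·5.78 = 52.02 ≤ 52.46

Final: 10 servers


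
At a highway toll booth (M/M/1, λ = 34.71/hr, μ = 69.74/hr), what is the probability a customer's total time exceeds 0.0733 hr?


W ~ Exponential(μ−λ) for M/M/1.
μ − λ = 69.74 − 34.71 = 35.0300
P(W > t) = e^{−(μ−λ)t} = e^{−2.5677} = 0.076712

Final: 0.076712


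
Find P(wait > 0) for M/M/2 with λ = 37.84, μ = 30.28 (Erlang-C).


a = λ/μ = 1.2497; ρ = a/2 = 0.6248
P₀ = 0.230894 (from M/M/c formula)
C(c,a) = [a^c/(c!(1−ρ))]·P₀ = [1.56167/(2·0.3752)]·0.230894
= 2.08132·0.230894 = 0.480564

Final: 0.480564


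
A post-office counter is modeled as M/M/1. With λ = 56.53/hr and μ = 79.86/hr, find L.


ρ = λ/μ = 56.53/79.86 = 0.7079
L = ρ/(1−ρ) = 0.7079/(1 − 0.7079) = 0.7079/0.2921 = 2.4231

Final: 2.4231


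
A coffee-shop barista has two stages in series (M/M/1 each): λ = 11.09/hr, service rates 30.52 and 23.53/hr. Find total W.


Each node sees arrival rate λ = 11.09/hr (tandem ⇒ throughput preserved).
W₁ = 1/(μ₁−λ) = 1/(30.52−11.09) = 0.05147 hr
W₂ = 1/(μ₂−λ) = 1/(23.53−11.09) = 0.08039 hr
W_total = W₁ + W₂ = 0.05147 + 0.08039 = 0.13185 hr

Final: 0.13185 hr


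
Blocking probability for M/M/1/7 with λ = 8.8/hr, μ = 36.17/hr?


ρ = λ/μ = 8.8/36.17 = 0.2433
P_K = (1−ρ)ρ^K/(1−ρ^(K+1)) = (0.7567·0.00005046)/(1 − 0.00001228)
= 0.00003818/0.999988 = 0.00003818

Final: 0.00003818


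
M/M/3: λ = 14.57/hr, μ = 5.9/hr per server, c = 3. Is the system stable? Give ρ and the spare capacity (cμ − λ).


Total capacity cμ = 3·5.9 = 17.70/hr
ρ = λ/(cμ) = 14.57/17.70 = 0.8232
Stable ⇔ ρ < 1: YES
Spare capacity = cμ − λ = 17.70 − 14.57 = 3.13/hr

Final: ρ = 0.8232; stable; margin = 3.13/hr


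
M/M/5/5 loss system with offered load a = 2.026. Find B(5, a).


B(c,a) = (a^c/c!) / Σ_{k=0}^{c} a^k/k!
a^5/5! = 0.284457
Σ terms (k=0..5): 1.00000 + 2.02600 + 2.05234 + 1.38601 + 0.70202 + 0.28446 = 7.450822
B = 0.284457/7.450822 = 0.038178

Final: 0.038178


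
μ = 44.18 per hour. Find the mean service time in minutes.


Mean service time = 1/μ = 1/44.18 hour = 0.02263 hour
In minutes: 0.02263 × 60 = 1.3581 min

Final: 1.3581 min


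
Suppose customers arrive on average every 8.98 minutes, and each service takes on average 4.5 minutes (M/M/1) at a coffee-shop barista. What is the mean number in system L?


λ = 60/8.98 = 6.6815 /hr
μ = 60/4.5 = 13.3333 /hr
ρ = λ/μ = 6.6815/13.3333 = 0.5011
L = ρ/(1−ρ) = 0.5011/0.4989 = 1.0045

Final: 1.0045


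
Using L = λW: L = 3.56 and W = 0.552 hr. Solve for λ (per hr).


λ = L/W = 3.56/0.552 = 6.4493 /hr

Final: 6.4493 /hr


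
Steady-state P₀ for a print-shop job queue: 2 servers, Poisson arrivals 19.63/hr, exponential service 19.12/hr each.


a = λ/μ = 19.63/19.12 = 1.0267; ρ = a/c = 0.5133
Σ_{k=0}^{1} a^k/k! (terms k=0..1) = 1.00000 + 1.02667 = 2.02667
Tail: a^2/(2!(1−ρ)) = 1.05406/(2·0.4867) = 1.08294
P₀ = 1/(2.02667 + 1.08294) = 1/3.10962 = 0.321583

Final: 0.321583


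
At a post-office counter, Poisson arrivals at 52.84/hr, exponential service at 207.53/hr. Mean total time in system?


W = 1/(μ−λ) = 1/(207.53 − 52.84) = 1/154.69 = 0.006465 hr

Final: 0.006465 hr


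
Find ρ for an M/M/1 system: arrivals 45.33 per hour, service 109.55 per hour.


ρ = λ/μ = 45.33/109.55 = 0.4138

Final: 0.4138


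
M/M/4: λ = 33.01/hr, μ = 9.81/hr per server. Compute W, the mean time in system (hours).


a = 3.3649; ρ = 0.8412; P₀ = 0.019991
Lq = P₀·a^c·ρ/(c!(1−ρ)²) = 3.56391
Wq = Lq/λ = 3.56391/33.01 = 0.10796 hr
W = Wq + 1/μ = 0.10796 + 0.10194 = 0.20990 hr

Final: 0.20990 hr


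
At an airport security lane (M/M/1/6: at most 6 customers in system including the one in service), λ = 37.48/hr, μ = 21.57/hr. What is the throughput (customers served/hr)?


ρ = 1.7376; P_K = (1−ρ)ρ^6/(1−ρ^7) = 0.433559
λ_eff = λ(1 − P_K) = 37.48·(1 − 0.433559) = 37.48·0.566441 = 21.2302 /hr

Final: 21.2302 /hr


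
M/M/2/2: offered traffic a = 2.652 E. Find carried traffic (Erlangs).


B(2,2.652) = 0.490553 (Erlang-B)
Carried load = a(1 − B) = 2.652·(1 − 0.490553) = 2.652·0.509447 = 1.3511 E

Final: 1.3511 Erlangs


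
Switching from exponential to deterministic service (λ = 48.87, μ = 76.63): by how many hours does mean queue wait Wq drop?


ρ = 48.87/76.63 = 0.6377
Wq(M/M/1) = ρ/(μ−λ) = 0.6377/27.76 = 0.02297 hr
Wq(M/D/1) = ρ/(2(μ−λ)) = 0.01149 hr
Savings = 0.02297 − 0.01149 = 0.01149 hr

Final: 0.01149 hr


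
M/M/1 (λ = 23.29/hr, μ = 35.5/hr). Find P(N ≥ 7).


ρ = 23.29/35.5 = 0.6561
P(N ≥ n) = ρ^n = 0.6561^7 = 0.052310

Final: 0.052310


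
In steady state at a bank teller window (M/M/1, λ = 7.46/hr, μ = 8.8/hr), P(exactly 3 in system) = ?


ρ = 7.46/8.8 = 0.8477
P_n = (1−ρ)·ρ^n = (1 − 0.8477)·0.8477^3 = 0.1523·0.609212 = 0.092766

Final: 0.092766


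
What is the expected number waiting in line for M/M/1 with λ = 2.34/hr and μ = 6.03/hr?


ρ = 2.34/6.03 = 0.3881
Lq = ρ²/(1−ρ) = 0.1506/0.6119 = 0.2461

Final: 0.2461


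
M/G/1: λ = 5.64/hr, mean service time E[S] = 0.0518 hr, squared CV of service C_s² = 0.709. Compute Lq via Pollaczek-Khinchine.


ρ = λ·E[S] = 5.64·0.0518 = 0.2922
Lq = ρ²(1+C_s²)/(2(1−ρ)) = 0.08535·(1+0.709)/(2·0.7078)
= 0.08535·1.7090/1.4157 = 0.10304

Final: 0.10304


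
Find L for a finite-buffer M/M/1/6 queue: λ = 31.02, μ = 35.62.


ρ = 31.02/35.62 = 0.8709
L = ρ[1 − (K+1)ρ^K + Kρ^(K+1)] / [(1−ρ)(1−ρ^(K+1))]
Numerator: 0.8709·(1 − 7·0.436202 + 6·0.379870) = 0.196648
Denominator: (0.1291)·(0.620130) = 0.080084
L = 0.196648/0.080084 = 2.4555

Final: 2.4555


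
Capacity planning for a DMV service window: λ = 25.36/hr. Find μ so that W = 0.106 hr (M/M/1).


W = 1/(μ−λ) ⇒ μ − λ = 1/W = 1/0.106 = 9.4340
μ = λ + 1/W = 25.36 + 9.4340 = 34.7940 per hr

Final: 34.7940 /hr


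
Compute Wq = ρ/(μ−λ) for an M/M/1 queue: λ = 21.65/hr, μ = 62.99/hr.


ρ = 21.65/62.99 = 0.3437
Wq = ρ/(μ−λ) = 0.3437/(62.99 − 21.65) = 0.3437/41.34 = 0.008314 hr

Final: 0.008314 hr


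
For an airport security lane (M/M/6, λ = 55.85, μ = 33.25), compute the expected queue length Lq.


a = λ/μ = 1.6797; ρ = a/6 = 0.2799
P₀ = 0.186336
Lq = P₀·a^c·ρ / (c!·(1−ρ)²) = 0.186336·22.45894·0.2799/(720·0.51847)
= 0.003138

Final: 0.003138


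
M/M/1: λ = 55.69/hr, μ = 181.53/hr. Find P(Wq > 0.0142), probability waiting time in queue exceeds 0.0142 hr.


ρ = 55.69/181.53 = 0.3068
P(Wq > t) = ρ·e^{−(μ−λ)t} = 0.3068·e^{−1.7869}
= 0.3068·0.167474 = 0.051378

Final: 0.051378


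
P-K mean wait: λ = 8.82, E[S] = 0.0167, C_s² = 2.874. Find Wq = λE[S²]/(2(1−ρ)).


ρ = λ·E[S] = 8.82·0.0167 = 0.1473
E[S²] = E[S]²(1+C_s²) = 0.0167²·(1+2.874) = 0.001080
Wq = λ·E[S²]/(2(1−ρ)) = 8.82·0.001080/(2·0.8527) = 0.005588 hr

Final: 0.005588 hr


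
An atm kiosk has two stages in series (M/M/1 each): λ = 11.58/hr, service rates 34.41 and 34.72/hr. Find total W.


Each node sees arrival rate λ = 11.58/hr (tandem ⇒ throughput preserved).
W₁ = 1/(μ₁−λ) = 1/(34.41−11.58) = 0.04380 hr
W₂ = 1/(μ₂−λ) = 1/(34.72−11.58) = 0.04322 hr
W_total = W₁ + W₂ = 0.04380 + 0.04322 = 0.08702 hr

Final: 0.08702 hr


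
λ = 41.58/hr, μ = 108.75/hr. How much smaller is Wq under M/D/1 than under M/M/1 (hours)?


ρ = 41.58/108.75 = 0.3823
Wq(M/M/1) = ρ/(μ−λ) = 0.3823/67.17 = 0.005692 hr
Wq(M/D/1) = ρ/(2(μ−λ)) = 0.002846 hr
Savings = 0.005692 − 0.002846 = 0.002846 hr

Final: 0.002846 hr


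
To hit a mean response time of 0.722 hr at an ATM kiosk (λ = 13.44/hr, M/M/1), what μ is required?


W = 1/(μ−λ) ⇒ μ − λ = 1/W = 1/0.722 = 1.3850
μ = λ + 1/W = 13.44 + 1.3850 = 14.8250 per hr

Final: 14.8250 /hr


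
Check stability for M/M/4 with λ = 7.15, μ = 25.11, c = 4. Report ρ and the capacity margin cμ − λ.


Total capacity cμ = 4·25.11 = 100.44/hr
ρ = λ/(cμ) = 7.15/100.44 = 0.07119
Stable ⇔ ρ < 1: YES
Spare capacity = cμ − λ = 100.44 − 7.15 = 93.29/hr

Final: ρ = 0.07119; stable; margin = 93.29/hr


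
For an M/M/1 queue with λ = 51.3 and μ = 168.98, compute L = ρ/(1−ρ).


ρ = λ/μ = 51.3/168.98 = 0.3036
L = ρ/(1−ρ) = 0.3036/(1 − 0.3036) = 0.3036/0.6964 = 0.4359

Final: 0.4359


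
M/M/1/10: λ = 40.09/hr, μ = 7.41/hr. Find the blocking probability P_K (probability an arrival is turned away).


ρ = λ/μ = 40.09/7.41 = 5.4103
P_K = (1−ρ)ρ^K/(1−ρ^(K+1)) = (-4.4103·21487133.529321)/(1 − 116250901.915044)
= -94763768.385723/-116250900.915044 = 0.815166

Final: 0.815166


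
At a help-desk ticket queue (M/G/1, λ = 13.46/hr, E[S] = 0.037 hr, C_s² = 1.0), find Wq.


ρ = λ·E[S] = 13.46·0.037 = 0.4980
E[S²] = E[S]²(1+C_s²) = 0.037²·(1+1.0) = 0.002738
Wq = λ·E[S²]/(2(1−ρ)) = 13.46·0.002738/(2·0.5020) = 0.03671 hr

Final: 0.03671 hr


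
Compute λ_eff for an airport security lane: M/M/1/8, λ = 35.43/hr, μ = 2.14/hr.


ρ = 16.5561; P_K = (1−ρ)ρ^8/(1−ρ^9) = 0.939599
λ_eff = λ(1 − P_K) = 35.43·(1 − 0.939599) = 35.43·0.060401 = 2.1400 /hr

Final: 2.1400 /hr


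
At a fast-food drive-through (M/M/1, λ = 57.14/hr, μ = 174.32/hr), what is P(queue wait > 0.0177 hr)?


ρ = 57.14/174.32 = 0.3278
P(Wq > t) = ρ·e^{−(μ−λ)t} = 0.3278·e^{−2.0741}
= 0.3278·0.125671 = 0.041194

Final: 0.041194


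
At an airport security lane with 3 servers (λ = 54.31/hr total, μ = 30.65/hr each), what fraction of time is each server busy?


ρ = λ/(cμ) = 54.31/(3·30.65) = 54.31/91.95 = 0.5906

Final: 0.5906


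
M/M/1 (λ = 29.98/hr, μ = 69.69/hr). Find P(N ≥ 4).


ρ = 29.98/69.69 = 0.4302
P(N ≥ n) = ρ^n = 0.4302^4 = 0.034249

Final: 0.034249


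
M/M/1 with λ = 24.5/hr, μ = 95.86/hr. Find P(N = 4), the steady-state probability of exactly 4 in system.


ρ = 24.5/95.86 = 0.2556
P_n = (1−ρ)·ρ^n = (1 − 0.2556)·0.2556^4 = 0.7444·0.004267 = 0.003176

Final: 0.003176


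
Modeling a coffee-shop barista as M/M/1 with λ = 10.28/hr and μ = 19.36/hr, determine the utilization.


ρ = λ/μ = 10.28/19.36 = 0.5310

Final: 0.5310


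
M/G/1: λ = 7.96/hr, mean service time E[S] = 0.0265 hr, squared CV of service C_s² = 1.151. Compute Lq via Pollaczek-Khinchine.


ρ = λ·E[S] = 7.96·0.0265 = 0.2109
Lq = ρ²(1+C_s²)/(2(1−ρ)) = 0.04450·(1+1.151)/(2·0.7891)
= 0.04450·2.1510/1.5781 = 0.06065

Final: 0.06065


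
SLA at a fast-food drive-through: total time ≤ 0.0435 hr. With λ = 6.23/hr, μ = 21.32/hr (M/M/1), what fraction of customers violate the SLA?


W ~ Exponential(μ−λ) for M/M/1.
μ − λ = 21.32 − 6.23 = 15.0900
P(W > t) = e^{−(μ−λ)t} = e^{−0.6564} = 0.518708

Final: 0.518708


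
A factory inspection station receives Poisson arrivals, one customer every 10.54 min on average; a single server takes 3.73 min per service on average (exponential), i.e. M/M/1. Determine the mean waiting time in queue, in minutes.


λ = 60/10.54 = 5.6926 /hr
μ = 60/3.73 = 16.0858 /hr
ρ = λ/μ = 5.6926/16.0858 = 0.3539
Wq = ρ/(μ−λ) = 0.3539/(16.0858−5.6926) = 0.03405 hr
In minutes: 0.03405·60 = 2.043 min

Final: 2.043 min


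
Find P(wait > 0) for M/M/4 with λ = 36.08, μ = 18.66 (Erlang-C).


a = λ/μ = 1.9335; ρ = a/4 = 0.4834
P₀ = 0.140155 (from M/M/c formula)
C(c,a) = [a^c/(c!(1−ρ))]·P₀ = [13.97718/(24·0.5166)]·0.140155
= 1.12731·0.140155 = 0.157998

Final: 0.157998


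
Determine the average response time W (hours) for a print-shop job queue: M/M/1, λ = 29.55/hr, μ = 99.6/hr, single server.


W = 1/(μ−λ) = 1/(99.6 − 29.55) = 1/70.05 = 0.01428 hr

Final: 0.01428 hr


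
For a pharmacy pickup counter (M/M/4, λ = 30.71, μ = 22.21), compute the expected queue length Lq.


a = λ/μ = 1.3827; ρ = a/4 = 0.3457
P₀ = 0.249251
Lq = P₀·a^c·ρ / (c!·(1−ρ)²) = 0.249251·3.65532·0.3457/(24·0.42814)
= 0.03065

Final: 0.03065


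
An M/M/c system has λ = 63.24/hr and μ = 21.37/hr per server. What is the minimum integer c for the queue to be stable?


Stability requires cμ > λ ⇔ c > λ/μ.
λ/μ = 63.24/21.37 = 2.9593
Minimum integer c = ⌊2.9593⌋ + 1 = 3
Check: 3·21.37 = 64.11 > 63.24, while 2·21.37 = 42.74 ≤ 63.24

Final: 3 servers


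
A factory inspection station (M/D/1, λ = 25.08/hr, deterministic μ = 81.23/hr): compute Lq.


ρ = 25.08/81.23 = 0.3088
M/D/1: Lq = ρ²/(2(1−ρ)) = 0.09533/(2·0.6912) = 0.06895

Final: 0.06895


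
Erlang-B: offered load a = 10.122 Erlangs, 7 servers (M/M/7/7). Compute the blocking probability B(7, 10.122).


B(c,a) = (a^c/c!) / Σ_{k=0}^{c} a^k/k!
a^7/7! = 2159.900746
Σ terms (k=0..7): 1.00000 + 10.12200 + 51.22744 + 172.84139 + 437.37514 + 885.42222 + 1493.70729 + 2159.90075 = 5211.596230
B = 2159.900746/5211.596230 = 0.414441

Final: 0.414441


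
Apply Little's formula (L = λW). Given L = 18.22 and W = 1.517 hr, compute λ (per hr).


λ = L/W = 18.22/1.517 = 12.0105 /hr

Final: 12.0105 /hr


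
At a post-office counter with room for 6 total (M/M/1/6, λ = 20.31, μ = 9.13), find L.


ρ = 20.31/9.13 = 2.2245
L = ρ[1 − (K+1)ρ^K + Kρ^(K+1)] / [(1−ρ)(1−ρ^(K+1))]
Numerator: 2.2245·(1 − 7·121.181096 + 6·269.571528) = 1713.250830
Denominator: (-1.2245)·(-268.571528) = 328.875103
L = 1713.250830/328.875103 = 5.2094

Final: 5.2094


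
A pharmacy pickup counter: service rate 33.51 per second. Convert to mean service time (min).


Mean service time = 1/μ = 1/33.51 second = 0.02984 second
In minutes: 0.02984 × 0.0166667 = 0.0004974 min

Final: 0.0004974 min


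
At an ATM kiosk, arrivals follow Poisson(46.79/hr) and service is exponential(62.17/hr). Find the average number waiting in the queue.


ρ = 46.79/62.17 = 0.7526
Lq = ρ²/(1−ρ) = 0.5664/0.2474 = 2.2896

Final: 2.2896


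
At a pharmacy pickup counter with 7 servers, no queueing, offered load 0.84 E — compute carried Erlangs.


B(7,0.84) = 0.00002528 (Erlang-B)
Carried load = a(1 − B) = 0.84·(1 − 0.00002528) = 0.84·0.999975 = 0.8400 E

Final: 0.8400 Erlangs


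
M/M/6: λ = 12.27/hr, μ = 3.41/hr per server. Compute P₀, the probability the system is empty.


a = λ/μ = 12.27/3.41 = 3.5982; ρ = a/c = 0.5997
Σ_{k=0}^{5} a^k/k! (terms k=0..5) = 1.00000 + 3.59824 + 6.47367 + 7.76460 + 6.98473 + 5.02655 = 30.84779
Tail: a^6/(6!(1−ρ)) = 2170.40661/(720·0.4003) = 7.53061
P₀ = 1/(30.84779 + 7.53061) = 1/38.37840 = 0.026056

Final: 0.026056


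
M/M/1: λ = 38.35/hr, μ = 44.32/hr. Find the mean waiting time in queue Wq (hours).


ρ = 38.35/44.32 = 0.8653
Wq = ρ/(μ−λ) = 0.8653/(44.32 − 38.35) = 0.8653/5.97 = 0.1449 hr

Final: 0.1449 hr


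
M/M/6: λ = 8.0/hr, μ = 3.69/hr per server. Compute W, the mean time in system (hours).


a = 2.1680; ρ = 0.3613; P₀ = 0.114128
Lq = P₀·a^c·ρ/(c!(1−ρ)²) = 0.01458
Wq = Lq/λ = 0.01458/8.0 = 0.001823 hr
W = Wq + 1/μ = 0.001823 + 0.27100 = 0.27283 hr

Final: 0.27283 hr


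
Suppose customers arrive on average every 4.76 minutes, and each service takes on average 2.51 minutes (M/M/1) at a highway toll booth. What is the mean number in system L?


λ = 60/4.76 = 12.6050 /hr
μ = 60/2.51 = 23.9044 /hr
ρ = λ/μ = 12.6050/23.9044 = 0.5273
L = ρ/(1−ρ) = 0.5273/0.4727 = 1.1156

Final: 1.1156
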